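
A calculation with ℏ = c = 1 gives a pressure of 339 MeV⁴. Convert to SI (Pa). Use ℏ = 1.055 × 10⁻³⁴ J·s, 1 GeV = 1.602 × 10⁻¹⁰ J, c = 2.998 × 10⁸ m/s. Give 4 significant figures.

7.057 × 10²⁷ Pa

Pressure is [E]/[L]³ = [E]⁴/(ℏc)³.
1 GeV⁴ → 1/(ℏc)³ × (1 GeV in J)⁴ = 2.082 × 10³⁷ Pa.
Convert the energy scale: 339 MeV⁴ = 3.39 × 10⁻¹⁰ GeV⁴.
Result: 3.39 × 10⁻¹⁰ × 2.082 × 10³⁷ = 7.057 × 10²⁷ Pa.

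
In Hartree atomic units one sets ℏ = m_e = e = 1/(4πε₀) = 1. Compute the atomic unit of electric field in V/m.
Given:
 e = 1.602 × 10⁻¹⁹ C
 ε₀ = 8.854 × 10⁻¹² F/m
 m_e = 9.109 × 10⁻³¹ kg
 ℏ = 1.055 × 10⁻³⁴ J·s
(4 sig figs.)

5.131 × 10¹¹ V/m

E_au = E_h/(e a₀) = m_e²e⁵/((4πε₀)³ℏ⁴)
E_h = 4.354 × 10⁻¹⁸ J
a₀ = 5.297 × 10⁻¹¹ m
E_h/(e·a₀) = 5.131 × 10¹¹ V/m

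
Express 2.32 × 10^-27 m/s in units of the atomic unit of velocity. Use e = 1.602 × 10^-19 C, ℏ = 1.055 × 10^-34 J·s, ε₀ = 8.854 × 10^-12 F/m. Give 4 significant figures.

atomic unit of velocity: v_au = e²/(4πε₀ℏ) = 2.186 × 10^6 m/s.
2.32 × 10^-27 / 2.186 × 10^6 = 1.061 × 10^-33

1.061 × 10^-33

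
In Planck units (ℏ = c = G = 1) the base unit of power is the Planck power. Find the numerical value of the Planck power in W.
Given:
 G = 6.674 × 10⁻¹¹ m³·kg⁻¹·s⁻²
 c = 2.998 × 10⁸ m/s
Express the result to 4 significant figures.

3.629 × 10⁵² W

P_P = c⁵/G
  = 2.422 × 10⁴² / 6.674 × 10⁻¹¹
  = 3.629 × 10⁵² W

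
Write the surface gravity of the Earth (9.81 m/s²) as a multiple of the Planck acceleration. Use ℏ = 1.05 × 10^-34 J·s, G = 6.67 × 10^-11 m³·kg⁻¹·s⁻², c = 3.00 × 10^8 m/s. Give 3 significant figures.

Planck acceleration: a_P = √(c⁷/(ℏG)) = 5.59 × 10^51 m/s².
9.81 / 5.59 × 10^51 = 1.76 × 10^-51

1.76 × 10^-51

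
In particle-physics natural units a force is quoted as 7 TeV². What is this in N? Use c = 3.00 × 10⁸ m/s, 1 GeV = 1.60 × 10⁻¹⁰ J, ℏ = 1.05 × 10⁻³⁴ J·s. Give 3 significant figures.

5.69 × 10¹² N

Force is [E]/[L] = [E]²/(ℏc); restore (ℏc)⁻¹.
1 GeV² → 1/(ℏc) × (1 GeV in J)² = 8.13 × 10⁵ N.
Convert the energy scale: 7 TeV² = 7.00 × 10⁶ GeV².
Result: 7.00 × 10⁶ × 8.13 × 10⁵ = 5.69 × 10¹² N.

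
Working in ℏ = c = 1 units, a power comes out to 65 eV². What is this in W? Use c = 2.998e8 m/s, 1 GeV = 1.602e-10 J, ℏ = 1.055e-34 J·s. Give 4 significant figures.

0.01581 W

Power is [E]/[T] = [E]²/ℏ.
1 GeV² → 1/ℏ × (1 GeV in J)² = 2.433e14 W.
Convert the energy scale: 65 eV² = 6.50e-17 GeV².
Result: 6.50e-17 × 2.433e14 = 0.01581 W.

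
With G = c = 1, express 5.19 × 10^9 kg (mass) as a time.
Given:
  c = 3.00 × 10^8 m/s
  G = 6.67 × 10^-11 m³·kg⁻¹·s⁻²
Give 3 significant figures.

Mass → time via G/c³.
5.19 × 10^9 kg × (G/c³) = 1.28 × 10^-26 s

1.28 × 10^-26 s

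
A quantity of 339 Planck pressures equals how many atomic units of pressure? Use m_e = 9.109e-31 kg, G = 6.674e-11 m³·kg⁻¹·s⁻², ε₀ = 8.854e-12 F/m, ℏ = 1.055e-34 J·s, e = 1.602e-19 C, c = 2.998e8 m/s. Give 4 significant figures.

5.361e102

Planck pressure: p_P = c⁷/(ℏG²) = 4.632e113 Pa
atomic unit of pressure: P_au = E_h/a₀³ = m_e⁴e¹⁰/((4πε₀)⁵ℏ⁸) = 2.929e13 Pa
339 × 4.632e113 / 2.929e13 = 5.361e102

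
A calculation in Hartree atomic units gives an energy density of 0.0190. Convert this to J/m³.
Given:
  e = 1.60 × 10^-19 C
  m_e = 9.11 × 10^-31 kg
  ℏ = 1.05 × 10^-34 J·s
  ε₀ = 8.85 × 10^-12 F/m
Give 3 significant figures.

5.72 × 10^11 J/m³

One atomic unit of energy density: u_au = E_h/a₀³ = m_e⁴e¹⁰/((4πε₀)⁵ℏ⁸) = 3.01 × 10^13 J/m³.
0.0190 × 3.01 × 10^13 J/m³ = 5.72 × 10^11 J/m³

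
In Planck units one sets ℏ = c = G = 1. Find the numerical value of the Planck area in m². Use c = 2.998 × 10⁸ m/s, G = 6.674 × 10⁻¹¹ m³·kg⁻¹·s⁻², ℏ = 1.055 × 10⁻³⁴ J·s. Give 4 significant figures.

A_P = ℏG/c³
  = 7.041 × 10⁻⁴⁵ / 2.695 × 10²⁵
  = 2.613 × 10⁻⁷⁰ m²

2.613 × 10⁻⁷⁰ m²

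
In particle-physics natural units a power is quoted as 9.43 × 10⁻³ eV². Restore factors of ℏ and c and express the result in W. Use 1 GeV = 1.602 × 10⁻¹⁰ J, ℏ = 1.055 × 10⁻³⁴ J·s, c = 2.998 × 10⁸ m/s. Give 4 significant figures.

2.294 × 10⁻⁶ W

Power is [E]/[T] = [E]²/ℏ.
1 GeV² → 1/ℏ × (1 GeV in J)² = 2.433 × 10¹⁴ W.
Convert the energy scale: 9.43 × 10⁻³ eV² = 9.43 × 10⁻²¹ GeV².
Result: 9.43 × 10⁻²¹ × 2.433 × 10¹⁴ = 2.294 × 10⁻⁶ W.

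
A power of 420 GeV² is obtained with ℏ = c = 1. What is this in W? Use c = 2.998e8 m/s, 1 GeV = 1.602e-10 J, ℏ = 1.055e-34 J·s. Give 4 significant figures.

1.022e17 W

Power is [E]/[T] = [E]²/ℏ.
1 GeV² → 1/ℏ × (1 GeV in J)² = 2.433e14 W.
Result: 420 × 2.433e14 = 1.022e17 W.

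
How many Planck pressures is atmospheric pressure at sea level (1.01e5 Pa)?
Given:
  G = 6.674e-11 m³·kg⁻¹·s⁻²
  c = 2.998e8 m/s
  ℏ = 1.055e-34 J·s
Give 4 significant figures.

2.180e-109

Planck pressure: p_P = c⁷/(ℏG²) = 4.632e113 Pa.
1.01e5 / 4.632e113 = 2.180e-109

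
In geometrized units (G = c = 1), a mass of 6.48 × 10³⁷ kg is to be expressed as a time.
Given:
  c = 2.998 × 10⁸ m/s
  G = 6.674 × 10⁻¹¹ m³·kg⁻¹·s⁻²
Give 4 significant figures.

Mass → time via G/c³.
6.48 × 10³⁷ kg × (G/c³) = 160.5 s

160.5 s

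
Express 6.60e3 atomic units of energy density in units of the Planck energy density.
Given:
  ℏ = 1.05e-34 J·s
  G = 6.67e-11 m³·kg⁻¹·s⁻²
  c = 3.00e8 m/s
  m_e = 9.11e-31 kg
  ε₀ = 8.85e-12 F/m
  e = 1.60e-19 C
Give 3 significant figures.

atomic unit of energy density: u_au = E_h/a₀³ = m_e⁴e¹⁰/((4πε₀)⁵ℏ⁸) = 3.01e13 J/m³
Planck energy density: u_P = c⁷/(ℏG²) = 4.68e113 J/m³
6.60e3 × 3.01e13 / 4.68e113 = 4.25e-97

4.25e-97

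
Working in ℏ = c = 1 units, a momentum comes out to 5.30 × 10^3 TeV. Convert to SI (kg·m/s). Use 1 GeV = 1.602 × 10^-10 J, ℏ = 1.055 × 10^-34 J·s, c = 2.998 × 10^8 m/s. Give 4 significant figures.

Momentum is [E]/c; divide by c.
1 GeV → 1/c × (1 GeV in J) = 5.344 × 10^-19 kg·m/s.
Convert the energy scale: 5.30 × 10^3 TeV = 5.30 × 10^6 GeV.
Result: 5.30 × 10^6 × 5.344 × 10^-19 = 2.832 × 10^-12 kg·m/s.

2.832 × 10^-12 kg·m/s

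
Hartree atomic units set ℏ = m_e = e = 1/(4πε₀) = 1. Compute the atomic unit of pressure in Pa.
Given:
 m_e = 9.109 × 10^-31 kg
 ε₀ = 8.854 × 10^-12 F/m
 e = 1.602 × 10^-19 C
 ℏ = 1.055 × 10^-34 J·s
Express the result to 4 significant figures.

Dimensional analysis gives P_au = E_h/a₀³ = m_e⁴e¹⁰/((4πε₀)⁵ℏ⁸).
E_h = 4.354 × 10^-18 J
a₀ = 5.297 × 10^-11 m
E_h/a₀³ = 2.929 × 10^13 Pa

2.929 × 10^13 Pa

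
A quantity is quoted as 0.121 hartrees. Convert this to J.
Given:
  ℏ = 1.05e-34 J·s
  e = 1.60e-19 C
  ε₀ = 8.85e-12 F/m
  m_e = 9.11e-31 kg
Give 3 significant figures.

5.30e-19 J

One hartree: E_h = m_e e⁴/(4πε₀ℏ)² = 4.38e-18 J.
0.121 × 4.38e-18 J = 5.30e-19 J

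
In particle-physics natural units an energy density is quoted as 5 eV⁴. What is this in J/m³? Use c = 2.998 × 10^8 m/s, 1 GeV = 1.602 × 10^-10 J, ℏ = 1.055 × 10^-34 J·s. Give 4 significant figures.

[E]/[L]³ = [E]⁴/(ℏc)³; restore (ℏc)⁻³.
1 GeV⁴ → 1/(ℏc)³ × (1 GeV in J)⁴ = 2.082 × 10^37 J/m³.
Convert the energy scale: 5 eV⁴ = 5.00 × 10^-36 GeV⁴.
Result: 5.00 × 10^-36 × 2.082 × 10^37 = 104.1 J/m³.

104.1 J/m³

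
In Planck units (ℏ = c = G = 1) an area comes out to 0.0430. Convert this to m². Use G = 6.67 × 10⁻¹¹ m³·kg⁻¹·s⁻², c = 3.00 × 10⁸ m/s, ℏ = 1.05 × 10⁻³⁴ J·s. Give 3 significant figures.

1.12 × 10⁻⁷¹ m²

One Planck area: A_P = ℏG/c³ = 2.59 × 10⁻⁷⁰ m².
0.0430 × 2.59 × 10⁻⁷⁰ m² = 1.12 × 10⁻⁷¹ m²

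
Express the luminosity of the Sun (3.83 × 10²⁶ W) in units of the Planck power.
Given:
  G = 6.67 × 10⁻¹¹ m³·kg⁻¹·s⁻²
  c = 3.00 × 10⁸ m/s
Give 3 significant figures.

Planck power: P_P = c⁵/G = 3.64 × 10⁵² W.
3.83 × 10²⁶ / 3.64 × 10⁵² = 1.05 × 10⁻²⁶

1.05 × 10⁻²⁶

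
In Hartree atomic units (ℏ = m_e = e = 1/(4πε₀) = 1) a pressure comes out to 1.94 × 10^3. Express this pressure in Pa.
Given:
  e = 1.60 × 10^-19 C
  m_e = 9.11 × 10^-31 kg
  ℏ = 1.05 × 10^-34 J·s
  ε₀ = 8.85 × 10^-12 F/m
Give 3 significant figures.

5.85 × 10^16 Pa

One atomic unit of pressure: P_au = E_h/a₀³ = m_e⁴e¹⁰/((4πε₀)⁵ℏ⁸) = 3.01 × 10^13 Pa.
1.94 × 10^3 × 3.01 × 10^13 Pa = 5.85 × 10^16 Pa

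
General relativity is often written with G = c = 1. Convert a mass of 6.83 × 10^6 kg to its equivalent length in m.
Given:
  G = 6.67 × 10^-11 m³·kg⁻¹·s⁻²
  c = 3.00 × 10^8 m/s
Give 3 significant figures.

In G = c = 1 units mass has dimensions of length; the conversion factor is G/c².
6.83 × 10^6 kg × (G/c²) = 5.06 × 10^-21 m

5.06 × 10^-21 m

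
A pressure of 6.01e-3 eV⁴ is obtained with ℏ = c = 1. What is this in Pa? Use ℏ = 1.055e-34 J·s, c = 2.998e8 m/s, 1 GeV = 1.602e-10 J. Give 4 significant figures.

Pressure is [E]/[L]³ = [E]⁴/(ℏc)³.
1 GeV⁴ → 1/(ℏc)³ × (1 GeV in J)⁴ = 2.082e37 Pa.
Convert the energy scale: 6.01e-3 eV⁴ = 6.01e-39 GeV⁴.
Result: 6.01e-39 × 2.082e37 = 0.1251 Pa.

0.1251 Pa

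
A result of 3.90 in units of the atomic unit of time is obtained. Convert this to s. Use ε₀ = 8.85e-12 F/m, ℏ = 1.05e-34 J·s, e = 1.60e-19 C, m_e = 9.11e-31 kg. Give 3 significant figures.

9.35e-17 s

One atomic unit of time: τ_au = (4πε₀)²ℏ³/(m_e e⁴) = 2.40e-17 s.
3.90 × 2.40e-17 s = 9.35e-17 s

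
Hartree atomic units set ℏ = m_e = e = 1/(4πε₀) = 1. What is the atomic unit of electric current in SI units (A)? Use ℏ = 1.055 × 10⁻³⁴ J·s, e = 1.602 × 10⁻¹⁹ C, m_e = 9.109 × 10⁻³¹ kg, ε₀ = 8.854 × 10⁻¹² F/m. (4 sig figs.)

6.612 × 10⁻³ A

The unique combination of the constants set to 1 with dimensions of current is I_au = e E_h/ℏ = m_e e⁵/((4πε₀)²ℏ³).
E_h = 4.354 × 10⁻¹⁸ J
e·E_h/ℏ = 6.612 × 10⁻³ A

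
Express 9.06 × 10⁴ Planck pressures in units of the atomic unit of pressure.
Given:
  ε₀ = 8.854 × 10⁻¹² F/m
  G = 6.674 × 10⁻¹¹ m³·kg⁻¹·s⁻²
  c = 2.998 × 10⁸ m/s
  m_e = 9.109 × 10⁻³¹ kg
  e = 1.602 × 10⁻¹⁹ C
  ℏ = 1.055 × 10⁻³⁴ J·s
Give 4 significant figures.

Planck pressure: p_P = c⁷/(ℏG²) = 4.632 × 10¹¹³ Pa
atomic unit of pressure: P_au = E_h/a₀³ = m_e⁴e¹⁰/((4πε₀)⁵ℏ⁸) = 2.929 × 10¹³ Pa
9.06 × 10⁴ × 4.632 × 10¹¹³ / 2.929 × 10¹³ = 1.433 × 10¹⁰⁵

1.433 × 10¹⁰⁵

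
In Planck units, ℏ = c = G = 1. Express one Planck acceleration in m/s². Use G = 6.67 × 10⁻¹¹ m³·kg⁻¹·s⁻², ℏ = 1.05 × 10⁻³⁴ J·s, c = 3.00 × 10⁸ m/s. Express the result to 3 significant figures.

Dimensional analysis gives a_P = √(c⁷/(ℏG)).
  = √(3.12 × 10¹⁰³)
  = 5.59 × 10⁵¹ m/s²

5.59 × 10⁵¹ m/s²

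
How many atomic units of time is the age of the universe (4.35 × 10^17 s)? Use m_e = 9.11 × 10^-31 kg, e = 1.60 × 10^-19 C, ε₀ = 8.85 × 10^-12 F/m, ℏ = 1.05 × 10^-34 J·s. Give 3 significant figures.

atomic unit of time: τ_au = (4πε₀)²ℏ³/(m_e e⁴) = 2.40 × 10^-17 s.
4.35 × 10^17 / 2.40 × 10^-17 = 1.81 × 10^34

1.81 × 10^34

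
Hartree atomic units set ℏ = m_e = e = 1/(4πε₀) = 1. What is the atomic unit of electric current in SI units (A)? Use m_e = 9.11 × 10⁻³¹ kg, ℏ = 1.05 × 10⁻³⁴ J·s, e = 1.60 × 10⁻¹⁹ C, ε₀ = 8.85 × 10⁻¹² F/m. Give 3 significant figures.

Dimensional analysis gives I_au = e E_h/ℏ = m_e e⁵/((4πε₀)²ℏ³).
E_h = 4.38 × 10⁻¹⁸ J
e·E_h/ℏ = 6.67 × 10⁻³ A

6.67 × 10⁻³ A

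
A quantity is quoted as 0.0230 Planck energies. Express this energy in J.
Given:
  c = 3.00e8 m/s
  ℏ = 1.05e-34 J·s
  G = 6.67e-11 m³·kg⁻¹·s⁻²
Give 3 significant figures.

4.50e7 J

One Planck energy: E_P = √(ℏc⁵/G) = 1.96e9 J.
0.0230 × 1.96e9 J = 4.50e7 J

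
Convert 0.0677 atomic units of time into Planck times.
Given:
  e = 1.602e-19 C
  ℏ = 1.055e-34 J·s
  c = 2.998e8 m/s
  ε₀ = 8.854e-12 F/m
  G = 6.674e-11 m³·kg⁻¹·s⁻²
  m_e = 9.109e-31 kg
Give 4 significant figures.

atomic unit of time: τ_au = (4πε₀)²ℏ³/(m_e e⁴) = 2.423e-17 s
Planck time: t_P = √(ℏG/c⁵) = 5.392e-44 s
0.0677 × 2.423e-17 / 5.392e-44 = 3.042e25

3.042e25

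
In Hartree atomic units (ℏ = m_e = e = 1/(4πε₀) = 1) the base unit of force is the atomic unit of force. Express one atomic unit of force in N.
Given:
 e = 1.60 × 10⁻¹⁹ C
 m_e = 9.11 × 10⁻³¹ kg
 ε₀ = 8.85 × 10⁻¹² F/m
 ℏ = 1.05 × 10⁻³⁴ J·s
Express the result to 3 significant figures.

8.33 × 10⁻⁸ N

F_au = E_h/a₀ = m_e²e⁶/((4πε₀)³ℏ⁴)
E_h = 4.38 × 10⁻¹⁸ J
a₀ = 5.26 × 10⁻¹¹ m
E_h/a₀ = 8.33 × 10⁻⁸ N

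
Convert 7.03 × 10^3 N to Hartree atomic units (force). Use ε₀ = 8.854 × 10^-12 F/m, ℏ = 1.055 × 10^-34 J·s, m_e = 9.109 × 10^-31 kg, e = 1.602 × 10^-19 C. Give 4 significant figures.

8.553 × 10^10

atomic unit of force: F_au = E_h/a₀ = m_e²e⁶/((4πε₀)³ℏ⁴) = 8.220 × 10^-8 N.
7.03 × 10^3 / 8.220 × 10^-8 = 8.553 × 10^10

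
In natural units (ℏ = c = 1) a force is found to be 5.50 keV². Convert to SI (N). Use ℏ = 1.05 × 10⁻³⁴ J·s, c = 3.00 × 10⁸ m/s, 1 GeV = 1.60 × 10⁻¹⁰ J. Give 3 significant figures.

Force is [E]/[L] = [E]²/(ℏc); restore (ℏc)⁻¹.
1 GeV² → 1/(ℏc) × (1 GeV in J)² = 8.13 × 10⁵ N.
Convert the energy scale: 5.50 keV² = 5.50 × 10⁻¹² GeV².
Result: 5.50 × 10⁻¹² × 8.13 × 10⁵ = 4.47 × 10⁻⁶ N.

4.47 × 10⁻⁶ N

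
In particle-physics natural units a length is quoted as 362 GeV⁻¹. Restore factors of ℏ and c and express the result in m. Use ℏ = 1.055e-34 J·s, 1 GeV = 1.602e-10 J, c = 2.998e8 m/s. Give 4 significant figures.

A length is [E]⁻¹ in ℏ=c=1; restore one factor of ℏc.
1 GeV⁻¹ → ℏc × (1 GeV in J)⁻¹ = 1.974e-16 m.
Result: 362 × 1.974e-16 = 7.147e-14 m.

7.147e-14 m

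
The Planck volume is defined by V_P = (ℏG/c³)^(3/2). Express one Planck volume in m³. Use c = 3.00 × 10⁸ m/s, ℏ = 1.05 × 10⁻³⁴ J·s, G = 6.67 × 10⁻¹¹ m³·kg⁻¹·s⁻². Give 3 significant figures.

4.18 × 10⁻¹⁰⁵ m³

V_P = (ℏG/c³)^(3/2)
  = √(1.75 × 10⁻²⁰⁹)
  = 4.18 × 10⁻¹⁰⁵ m³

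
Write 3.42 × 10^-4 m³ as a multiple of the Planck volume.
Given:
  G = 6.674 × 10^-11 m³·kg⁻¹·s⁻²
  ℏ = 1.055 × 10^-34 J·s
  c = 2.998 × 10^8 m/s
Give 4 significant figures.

Planck volume: V_P = (ℏG/c³)^(3/2) = 4.224 × 10^-105 m³.
3.42 × 10^-4 / 4.224 × 10^-105 = 8.097 × 10^100

8.097 × 10^100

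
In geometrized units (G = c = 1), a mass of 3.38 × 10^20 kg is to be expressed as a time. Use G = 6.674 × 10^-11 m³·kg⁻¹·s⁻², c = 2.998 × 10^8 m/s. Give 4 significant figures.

Mass → time via G/c³.
3.38 × 10^20 kg × (G/c³) = 8.372 × 10^-16 s

8.372 × 10^-16 s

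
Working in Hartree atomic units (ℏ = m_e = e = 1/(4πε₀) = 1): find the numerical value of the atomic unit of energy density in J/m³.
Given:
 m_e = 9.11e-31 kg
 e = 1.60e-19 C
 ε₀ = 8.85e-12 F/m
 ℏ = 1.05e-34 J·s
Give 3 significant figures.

The unique combination of the constants set to 1 with dimensions of energy density is u_au = E_h/a₀³ = m_e⁴e¹⁰/((4πε₀)⁵ℏ⁸).
E_h = 4.38e-18 J
a₀ = 5.26e-11 m
E_h/a₀³ = 3.01e13 J/m³

3.01e13 J/m³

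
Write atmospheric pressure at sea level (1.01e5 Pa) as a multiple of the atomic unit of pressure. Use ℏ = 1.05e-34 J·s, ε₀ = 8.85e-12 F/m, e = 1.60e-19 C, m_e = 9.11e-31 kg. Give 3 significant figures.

3.35e-9

atomic unit of pressure: P_au = E_h/a₀³ = m_e⁴e¹⁰/((4πε₀)⁵ℏ⁸) = 3.01e13 Pa.
1.01e5 / 3.01e13 = 3.35e-9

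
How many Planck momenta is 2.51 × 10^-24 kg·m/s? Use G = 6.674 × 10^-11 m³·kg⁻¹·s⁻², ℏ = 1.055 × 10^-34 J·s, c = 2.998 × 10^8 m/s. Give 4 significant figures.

Planck momentum: p_P = √(ℏc³/G) = 6.527 kg·m/s.
2.51 × 10^-24 / 6.527 = 3.846 × 10^-25

3.846 × 10^-25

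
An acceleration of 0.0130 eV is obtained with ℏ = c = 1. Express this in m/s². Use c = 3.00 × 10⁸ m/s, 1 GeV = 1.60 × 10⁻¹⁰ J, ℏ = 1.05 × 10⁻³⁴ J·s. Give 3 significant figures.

5.94 × 10²¹ m/s²

Acceleration is [L]/[T]² = c·[E]/ℏ.
1 GeV → c/ℏ × (1 GeV in J) = 4.57 × 10³² m/s².
Convert the energy scale: 0.0130 eV = 1.30 × 10⁻¹¹ GeV.
Result: 1.30 × 10⁻¹¹ × 4.57 × 10³² = 5.94 × 10²¹ m/s².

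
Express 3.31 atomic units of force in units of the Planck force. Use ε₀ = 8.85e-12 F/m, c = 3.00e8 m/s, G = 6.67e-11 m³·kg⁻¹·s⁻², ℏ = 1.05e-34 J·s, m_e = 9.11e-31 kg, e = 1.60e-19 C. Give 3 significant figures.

2.27e-51

atomic unit of force: F_au = E_h/a₀ = m_e²e⁶/((4πε₀)³ℏ⁴) = 8.33e-8 N
Planck force: F_P = c⁴/G = 1.21e44 N
3.31 × 8.33e-8 / 1.21e44 = 2.27e-51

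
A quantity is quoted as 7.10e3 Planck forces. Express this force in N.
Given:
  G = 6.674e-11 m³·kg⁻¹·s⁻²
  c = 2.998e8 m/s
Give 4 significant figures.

8.594e47 N

One Planck force: F_P = c⁴/G = 1.210e44 N.
7.10e3 × 1.210e44 N = 8.594e47 N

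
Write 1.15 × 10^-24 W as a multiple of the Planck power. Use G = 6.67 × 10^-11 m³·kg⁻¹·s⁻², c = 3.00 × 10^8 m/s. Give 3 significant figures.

Planck power: P_P = c⁵/G = 3.64 × 10^52 W.
1.15 × 10^-24 / 3.64 × 10^52 = 3.16 × 10^-77

3.16 × 10^-77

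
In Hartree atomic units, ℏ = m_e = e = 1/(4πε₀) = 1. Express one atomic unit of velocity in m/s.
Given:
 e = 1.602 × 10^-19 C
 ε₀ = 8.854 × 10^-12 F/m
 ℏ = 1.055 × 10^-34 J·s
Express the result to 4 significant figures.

2.186 × 10^6 m/s

The unique combination of the constants set to 1 with dimensions of velocity is v_au = e²/(4πε₀ℏ).
  = 2.566 × 10^-38 / 1.174 × 10^-44
  = 2.186 × 10^6 m/s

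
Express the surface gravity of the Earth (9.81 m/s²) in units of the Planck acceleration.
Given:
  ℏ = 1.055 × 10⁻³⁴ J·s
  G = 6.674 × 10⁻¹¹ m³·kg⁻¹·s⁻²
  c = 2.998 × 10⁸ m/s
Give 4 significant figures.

1.764 × 10⁻⁵¹

Planck acceleration: a_P = √(c⁷/(ℏG)) = 5.560 × 10⁵¹ m/s².
9.81 / 5.560 × 10⁵¹ = 1.764 × 10⁻⁵¹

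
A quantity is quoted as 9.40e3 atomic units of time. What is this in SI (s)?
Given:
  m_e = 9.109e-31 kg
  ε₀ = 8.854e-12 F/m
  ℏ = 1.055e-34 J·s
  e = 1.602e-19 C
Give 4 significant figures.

2.278e-13 s

One atomic unit of time: τ_au = (4πε₀)²ℏ³/(m_e e⁴) = 2.423e-17 s.
9.40e3 × 2.423e-17 s = 2.278e-13 s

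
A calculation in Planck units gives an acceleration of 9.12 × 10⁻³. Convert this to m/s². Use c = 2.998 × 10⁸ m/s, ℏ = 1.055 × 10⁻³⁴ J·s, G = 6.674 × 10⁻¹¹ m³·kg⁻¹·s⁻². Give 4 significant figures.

One Planck acceleration: a_P = √(c⁷/(ℏG)) = 5.560 × 10⁵¹ m/s².
9.12 × 10⁻³ × 5.560 × 10⁵¹ m/s² = 5.071 × 10⁴⁹ m/s²

5.071 × 10⁴⁹ m/s²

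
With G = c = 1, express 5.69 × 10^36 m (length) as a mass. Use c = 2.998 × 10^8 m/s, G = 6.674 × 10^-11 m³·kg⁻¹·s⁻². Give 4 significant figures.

Length → mass via c²/G.
5.69 × 10^36 m × (c²/G) = 7.663 × 10^63 kg

7.663 × 10^63 kg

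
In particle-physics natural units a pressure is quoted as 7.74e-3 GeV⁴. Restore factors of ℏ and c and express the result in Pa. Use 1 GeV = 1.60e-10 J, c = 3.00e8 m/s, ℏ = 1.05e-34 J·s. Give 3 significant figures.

Pressure is [E]/[L]³ = [E]⁴/(ℏc)³.
1 GeV⁴ → 1/(ℏc)³ × (1 GeV in J)⁴ = 2.10e37 Pa.
Result: 7.74e-3 × 2.10e37 = 1.62e35 Pa.

1.62e35 Pa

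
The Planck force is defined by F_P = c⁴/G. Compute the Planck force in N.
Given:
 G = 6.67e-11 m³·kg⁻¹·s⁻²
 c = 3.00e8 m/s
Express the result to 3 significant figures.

1.21e44 N

F_P = c⁴/G
  = 8.10e33 / 6.67e-11
  = 1.21e44 N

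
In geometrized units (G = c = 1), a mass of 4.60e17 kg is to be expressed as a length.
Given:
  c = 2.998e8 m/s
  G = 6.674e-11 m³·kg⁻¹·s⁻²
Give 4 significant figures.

In G = c = 1 units mass has dimensions of length; the conversion factor is G/c².
4.60e17 kg × (G/c²) = 3.416e-10 m

3.416e-10 m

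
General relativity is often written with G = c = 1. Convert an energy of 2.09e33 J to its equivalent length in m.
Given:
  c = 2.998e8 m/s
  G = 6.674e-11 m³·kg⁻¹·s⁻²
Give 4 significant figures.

Energy → length via G/c⁴.
2.09e33 J × (G/c⁴) = 1.727e-11 m

1.727e-11 m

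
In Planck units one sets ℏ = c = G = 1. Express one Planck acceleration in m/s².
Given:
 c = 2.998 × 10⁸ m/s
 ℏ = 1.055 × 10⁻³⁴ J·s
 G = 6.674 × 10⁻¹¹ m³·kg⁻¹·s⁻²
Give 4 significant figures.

a_P = √(c⁷/(ℏG))
  = √(3.092 × 10¹⁰³)
  = 5.560 × 10⁵¹ m/s²

5.560 × 10⁵¹ m/s²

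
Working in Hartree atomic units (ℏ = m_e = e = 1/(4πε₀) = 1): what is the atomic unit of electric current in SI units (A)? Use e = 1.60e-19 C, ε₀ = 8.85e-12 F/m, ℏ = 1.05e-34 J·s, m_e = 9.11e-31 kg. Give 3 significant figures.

Dimensional analysis gives I_au = e E_h/ℏ = m_e e⁵/((4πε₀)²ℏ³).
E_h = 4.38e-18 J
e·E_h/ℏ = 6.67e-3 A

6.67e-3 A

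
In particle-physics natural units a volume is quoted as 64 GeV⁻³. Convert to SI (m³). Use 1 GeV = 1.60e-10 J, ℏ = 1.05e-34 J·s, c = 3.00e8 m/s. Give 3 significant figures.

4.88e-46 m³

Volume is [L]³ = [E]⁻³·(ℏc)³.
1 GeV⁻³ → (ℏc)³ × (1 GeV in J)⁻³ = 7.63e-48 m³.
Result: 64 × 7.63e-48 = 4.88e-46 m³.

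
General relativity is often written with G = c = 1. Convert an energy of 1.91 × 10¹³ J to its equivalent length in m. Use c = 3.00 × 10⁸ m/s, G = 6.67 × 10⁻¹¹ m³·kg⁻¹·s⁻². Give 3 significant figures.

Energy → length via G/c⁴.
1.91 × 10¹³ J × (G/c⁴) = 1.57 × 10⁻³¹ m

1.57 × 10⁻³¹ m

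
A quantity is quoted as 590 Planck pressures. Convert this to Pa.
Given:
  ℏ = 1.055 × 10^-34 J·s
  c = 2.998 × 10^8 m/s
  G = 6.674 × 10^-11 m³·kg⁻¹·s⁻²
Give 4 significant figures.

2.733 × 10^116 Pa

One Planck pressure: p_P = c⁷/(ℏG²) = 4.632 × 10^113 Pa.
590 × 4.632 × 10^113 Pa = 2.733 × 10^116 Pa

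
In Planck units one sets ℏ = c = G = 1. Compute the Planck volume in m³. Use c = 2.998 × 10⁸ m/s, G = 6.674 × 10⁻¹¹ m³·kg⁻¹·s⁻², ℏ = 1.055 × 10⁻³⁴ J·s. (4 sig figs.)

4.224 × 10⁻¹⁰⁵ m³

V_P = (ℏG/c³)^(3/2)
  = √(1.784 × 10⁻²⁰⁹)
  = 4.224 × 10⁻¹⁰⁵ m³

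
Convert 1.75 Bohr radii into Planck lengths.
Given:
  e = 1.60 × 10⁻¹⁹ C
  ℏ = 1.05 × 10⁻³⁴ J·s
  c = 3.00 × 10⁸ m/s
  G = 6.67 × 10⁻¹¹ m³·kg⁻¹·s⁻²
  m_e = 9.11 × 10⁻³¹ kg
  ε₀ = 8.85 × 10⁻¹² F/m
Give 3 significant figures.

Bohr radius: a₀ = 4πε₀ℏ²/(m_e e²) = 5.26 × 10⁻¹¹ m
Planck length: ℓ_P = √(ℏG/c³) = 1.61 × 10⁻³⁵ m
1.75 × 5.26 × 10⁻¹¹ / 1.61 × 10⁻³⁵ = 5.71 × 10²⁴

5.71 × 10²⁴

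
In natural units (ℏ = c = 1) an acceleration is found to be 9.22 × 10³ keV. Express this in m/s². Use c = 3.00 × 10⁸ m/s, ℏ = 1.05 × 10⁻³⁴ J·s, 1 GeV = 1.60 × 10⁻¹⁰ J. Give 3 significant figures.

Acceleration is [L]/[T]² = c·[E]/ℏ.
1 GeV → c/ℏ × (1 GeV in J) = 4.57 × 10³² m/s².
Convert the energy scale: 9.22 × 10³ keV = 9.22 × 10⁻³ GeV.
Result: 9.22 × 10⁻³ × 4.57 × 10³² = 4.21 × 10³⁰ m/s².

4.21 × 10³⁰ m/s²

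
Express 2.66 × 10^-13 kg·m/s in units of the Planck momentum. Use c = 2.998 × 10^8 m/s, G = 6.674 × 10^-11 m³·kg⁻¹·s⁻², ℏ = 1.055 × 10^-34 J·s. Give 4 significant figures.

4.076 × 10^-14

Planck momentum: p_P = √(ℏc³/G) = 6.527 kg·m/s.
2.66 × 10^-13 / 6.527 = 4.076 × 10^-14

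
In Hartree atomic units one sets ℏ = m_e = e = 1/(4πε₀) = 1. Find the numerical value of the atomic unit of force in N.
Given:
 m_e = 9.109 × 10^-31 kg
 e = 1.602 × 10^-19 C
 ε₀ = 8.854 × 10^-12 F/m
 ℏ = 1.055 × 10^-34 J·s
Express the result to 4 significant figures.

8.220 × 10^-8 N

F_au = E_h/a₀ = m_e²e⁶/((4πε₀)³ℏ⁴)
E_h = 4.354 × 10^-18 J
a₀ = 5.297 × 10^-11 m
E_h/a₀ = 8.220 × 10^-8 N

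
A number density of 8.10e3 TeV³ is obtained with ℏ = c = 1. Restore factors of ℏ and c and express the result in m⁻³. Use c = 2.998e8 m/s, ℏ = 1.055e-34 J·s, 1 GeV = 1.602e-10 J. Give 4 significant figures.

Number density is [L]⁻³ = [E]³/(ℏc)³.
1 GeV³ → 1/(ℏc)³ × (1 GeV in J)³ = 1.299e47 m⁻³.
Convert the energy scale: 8.10e3 TeV³ = 8.10e12 GeV³.
Result: 8.10e12 × 1.299e47 = 1.052e60 m⁻³.

1.052e60 m⁻³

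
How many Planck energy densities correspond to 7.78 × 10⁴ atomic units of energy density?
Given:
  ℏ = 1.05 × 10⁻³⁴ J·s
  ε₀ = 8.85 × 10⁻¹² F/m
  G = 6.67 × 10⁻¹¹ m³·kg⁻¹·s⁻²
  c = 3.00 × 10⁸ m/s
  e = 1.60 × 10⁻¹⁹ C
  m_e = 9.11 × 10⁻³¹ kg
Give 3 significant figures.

5.01 × 10⁻⁹⁶

atomic unit of energy density: u_au = E_h/a₀³ = m_e⁴e¹⁰/((4πε₀)⁵ℏ⁸) = 3.01 × 10¹³ J/m³
Planck energy density: u_P = c⁷/(ℏG²) = 4.68 × 10¹¹³ J/m³
7.78 × 10⁴ × 3.01 × 10¹³ / 4.68 × 10¹¹³ = 5.01 × 10⁻⁹⁶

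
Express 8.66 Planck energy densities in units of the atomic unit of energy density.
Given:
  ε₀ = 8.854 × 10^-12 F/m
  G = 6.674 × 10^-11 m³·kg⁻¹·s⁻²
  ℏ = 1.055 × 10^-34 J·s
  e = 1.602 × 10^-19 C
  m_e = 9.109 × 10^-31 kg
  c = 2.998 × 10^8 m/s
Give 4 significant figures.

1.370 × 10^101

Planck energy density: u_P = c⁷/(ℏG²) = 4.632 × 10^113 J/m³
atomic unit of energy density: u_au = E_h/a₀³ = m_e⁴e¹⁰/((4πε₀)⁵ℏ⁸) = 2.929 × 10^13 J/m³
8.66 × 4.632 × 10^113 / 2.929 × 10^13 = 1.370 × 10^101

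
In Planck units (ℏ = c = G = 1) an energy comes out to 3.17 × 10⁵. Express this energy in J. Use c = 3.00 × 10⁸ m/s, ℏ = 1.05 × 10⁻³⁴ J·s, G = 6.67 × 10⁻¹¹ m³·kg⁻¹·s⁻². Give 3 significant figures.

6.20 × 10¹⁴ J

One Planck energy: E_P = √(ℏc⁵/G) = 1.96 × 10⁹ J.
3.17 × 10⁵ × 1.96 × 10⁹ J = 6.20 × 10¹⁴ J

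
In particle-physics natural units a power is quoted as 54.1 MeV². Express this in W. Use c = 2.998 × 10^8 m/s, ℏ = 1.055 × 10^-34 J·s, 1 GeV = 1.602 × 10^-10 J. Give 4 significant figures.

Power is [E]/[T] = [E]²/ℏ.
1 GeV² → 1/ℏ × (1 GeV in J)² = 2.433 × 10^14 W.
Convert the energy scale: 54.1 MeV² = 5.41 × 10^-5 GeV².
Result: 5.41 × 10^-5 × 2.433 × 10^14 = 1.316 × 10^10 W.

1.316 × 10^10 W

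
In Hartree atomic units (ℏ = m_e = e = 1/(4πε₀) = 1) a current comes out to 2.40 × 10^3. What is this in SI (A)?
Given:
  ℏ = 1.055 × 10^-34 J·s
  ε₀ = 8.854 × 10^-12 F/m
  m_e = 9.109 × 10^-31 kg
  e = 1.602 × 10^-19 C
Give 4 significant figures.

15.87 A

One atomic unit of electric current: I_au = e E_h/ℏ = m_e e⁵/((4πε₀)²ℏ³) = 6.612 × 10^-3 A.
2.40 × 10^3 × 6.612 × 10^-3 A = 15.87 A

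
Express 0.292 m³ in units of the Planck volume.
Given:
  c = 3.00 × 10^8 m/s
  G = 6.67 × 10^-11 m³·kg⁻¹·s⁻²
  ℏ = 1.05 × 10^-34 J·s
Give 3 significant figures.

Planck volume: V_P = (ℏG/c³)^(3/2) = 4.18 × 10^-105 m³.
0.292 / 4.18 × 10^-105 = 6.99 × 10^103

6.99 × 10^103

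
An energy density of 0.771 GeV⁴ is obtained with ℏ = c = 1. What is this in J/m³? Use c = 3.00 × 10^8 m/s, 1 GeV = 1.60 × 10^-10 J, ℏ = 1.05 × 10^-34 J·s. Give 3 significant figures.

1.62 × 10^37 J/m³

[E]/[L]³ = [E]⁴/(ℏc)³; restore (ℏc)⁻³.
1 GeV⁴ → 1/(ℏc)³ × (1 GeV in J)⁴ = 2.10 × 10^37 J/m³.
Result: 0.771 × 2.10 × 10^37 = 1.62 × 10^37 J/m³.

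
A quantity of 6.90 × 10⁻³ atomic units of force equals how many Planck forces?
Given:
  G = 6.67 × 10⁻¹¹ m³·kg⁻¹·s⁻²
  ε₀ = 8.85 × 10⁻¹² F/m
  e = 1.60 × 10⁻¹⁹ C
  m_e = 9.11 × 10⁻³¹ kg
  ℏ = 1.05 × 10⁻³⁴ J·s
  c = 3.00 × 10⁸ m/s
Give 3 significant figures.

atomic unit of force: F_au = E_h/a₀ = m_e²e⁶/((4πε₀)³ℏ⁴) = 8.33 × 10⁻⁸ N
Planck force: F_P = c⁴/G = 1.21 × 10⁴⁴ N
6.90 × 10⁻³ × 8.33 × 10⁻⁸ / 1.21 × 10⁴⁴ = 4.73 × 10⁻⁵⁴

4.73 × 10⁻⁵⁴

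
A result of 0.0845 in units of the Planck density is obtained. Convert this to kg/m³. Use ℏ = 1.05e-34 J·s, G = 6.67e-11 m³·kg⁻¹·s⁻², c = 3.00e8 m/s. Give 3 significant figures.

4.40e95 kg/m³

One Planck density: ρ_P = c⁵/(ℏG²) = 5.20e96 kg/m³.
0.0845 × 5.20e96 kg/m³ = 4.40e95 kg/m³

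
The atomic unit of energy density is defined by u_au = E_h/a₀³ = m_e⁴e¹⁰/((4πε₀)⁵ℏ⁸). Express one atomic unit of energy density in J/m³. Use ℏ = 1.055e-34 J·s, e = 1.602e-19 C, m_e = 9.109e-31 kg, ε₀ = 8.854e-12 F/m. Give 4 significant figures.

2.929e13 J/m³

u_au = E_h/a₀³ = m_e⁴e¹⁰/((4πε₀)⁵ℏ⁸)
E_h = 4.354e-18 J
a₀ = 5.297e-11 m
E_h/a₀³ = 2.929e13 J/m³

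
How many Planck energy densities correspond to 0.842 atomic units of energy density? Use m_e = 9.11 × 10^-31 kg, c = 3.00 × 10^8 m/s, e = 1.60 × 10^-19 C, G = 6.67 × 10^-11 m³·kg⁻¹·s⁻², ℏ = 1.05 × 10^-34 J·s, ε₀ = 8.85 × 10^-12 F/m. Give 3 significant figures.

atomic unit of energy density: u_au = E_h/a₀³ = m_e⁴e¹⁰/((4πε₀)⁵ℏ⁸) = 3.01 × 10^13 J/m³
Planck energy density: u_P = c⁷/(ℏG²) = 4.68 × 10^113 J/m³
0.842 × 3.01 × 10^13 / 4.68 × 10^113 = 5.42 × 10^-101

5.42 × 10^-101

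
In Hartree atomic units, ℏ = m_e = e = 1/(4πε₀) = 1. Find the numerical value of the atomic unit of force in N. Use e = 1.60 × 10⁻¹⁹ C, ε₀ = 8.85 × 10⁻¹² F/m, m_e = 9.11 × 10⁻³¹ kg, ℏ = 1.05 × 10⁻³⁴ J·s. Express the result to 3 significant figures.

From ℏ = m_e = e = 1/(4πε₀) = 1 the force scale is F_au = E_h/a₀ = m_e²e⁶/((4πε₀)³ℏ⁴).
E_h = 4.38 × 10⁻¹⁸ J
a₀ = 5.26 × 10⁻¹¹ m
E_h/a₀ = 8.33 × 10⁻⁸ N

8.33 × 10⁻⁸ N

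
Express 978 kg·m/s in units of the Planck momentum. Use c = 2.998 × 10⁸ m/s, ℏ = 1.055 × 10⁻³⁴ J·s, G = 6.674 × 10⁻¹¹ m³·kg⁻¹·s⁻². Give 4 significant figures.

Planck momentum: p_P = √(ℏc³/G) = 6.527 kg·m/s.
978 / 6.527 = 149.9

149.9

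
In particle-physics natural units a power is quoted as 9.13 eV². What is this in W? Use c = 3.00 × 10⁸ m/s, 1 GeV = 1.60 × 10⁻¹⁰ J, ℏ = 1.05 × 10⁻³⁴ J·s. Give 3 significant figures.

Power is [E]/[T] = [E]²/ℏ.
1 GeV² → 1/ℏ × (1 GeV in J)² = 2.44 × 10¹⁴ W.
Convert the energy scale: 9.13 eV² = 9.13 × 10⁻¹⁸ GeV².
Result: 9.13 × 10⁻¹⁸ × 2.44 × 10¹⁴ = 2.23 × 10⁻³ W.

2.23 × 10⁻³ W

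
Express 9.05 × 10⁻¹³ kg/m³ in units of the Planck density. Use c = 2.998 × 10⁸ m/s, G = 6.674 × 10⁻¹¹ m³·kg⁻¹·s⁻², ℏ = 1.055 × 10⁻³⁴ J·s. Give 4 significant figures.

Planck density: ρ_P = c⁵/(ℏG²) = 5.154 × 10⁹⁶ kg/m³.
9.05 × 10⁻¹³ / 5.154 × 10⁹⁶ = 1.756 × 10⁻¹⁰⁹

1.756 × 10⁻¹⁰⁹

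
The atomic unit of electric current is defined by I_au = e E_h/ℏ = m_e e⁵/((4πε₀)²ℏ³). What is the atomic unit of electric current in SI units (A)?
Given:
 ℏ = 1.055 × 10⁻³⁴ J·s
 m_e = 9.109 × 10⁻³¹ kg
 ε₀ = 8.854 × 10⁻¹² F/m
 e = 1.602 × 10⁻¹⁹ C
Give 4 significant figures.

I_au = e E_h/ℏ = m_e e⁵/((4πε₀)²ℏ³)
E_h = 4.354 × 10⁻¹⁸ J
e·E_h/ℏ = 6.612 × 10⁻³ A

6.612 × 10⁻³ A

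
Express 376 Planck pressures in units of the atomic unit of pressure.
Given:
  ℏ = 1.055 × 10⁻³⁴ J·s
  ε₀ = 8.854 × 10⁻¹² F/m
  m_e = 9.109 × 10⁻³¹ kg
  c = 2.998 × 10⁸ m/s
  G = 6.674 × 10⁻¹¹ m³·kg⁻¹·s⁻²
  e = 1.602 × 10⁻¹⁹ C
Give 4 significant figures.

Planck pressure: p_P = c⁷/(ℏG²) = 4.632 × 10¹¹³ Pa
atomic unit of pressure: P_au = E_h/a₀³ = m_e⁴e¹⁰/((4πε₀)⁵ℏ⁸) = 2.929 × 10¹³ Pa
376 × 4.632 × 10¹¹³ / 2.929 × 10¹³ = 5.946 × 10¹⁰²

5.946 × 10¹⁰²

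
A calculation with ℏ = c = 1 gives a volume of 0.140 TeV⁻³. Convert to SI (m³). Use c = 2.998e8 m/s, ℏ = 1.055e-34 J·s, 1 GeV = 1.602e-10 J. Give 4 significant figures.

Volume is [L]³ = [E]⁻³·(ℏc)³.
1 GeV⁻³ → (ℏc)³ × (1 GeV in J)⁻³ = 7.696e-48 m³.
Convert the energy scale: 0.140 TeV⁻³ = 1.40e-10 GeV⁻³.
Result: 1.40e-10 × 7.696e-48 = 1.077e-57 m³.

1.077e-57 m³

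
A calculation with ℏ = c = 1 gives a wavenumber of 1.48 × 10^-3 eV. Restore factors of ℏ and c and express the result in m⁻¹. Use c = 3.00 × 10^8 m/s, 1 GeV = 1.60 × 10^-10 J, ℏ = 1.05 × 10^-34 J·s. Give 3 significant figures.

7.52 × 10^3 m⁻¹

Inverse length is [E]/(ℏc).
1 GeV → 1/(ℏc) × (1 GeV in J) = 5.08 × 10^15 m⁻¹.
Convert the energy scale: 1.48 × 10^-3 eV = 1.48 × 10^-12 GeV.
Result: 1.48 × 10^-12 × 5.08 × 10^15 = 7.52 × 10^3 m⁻¹.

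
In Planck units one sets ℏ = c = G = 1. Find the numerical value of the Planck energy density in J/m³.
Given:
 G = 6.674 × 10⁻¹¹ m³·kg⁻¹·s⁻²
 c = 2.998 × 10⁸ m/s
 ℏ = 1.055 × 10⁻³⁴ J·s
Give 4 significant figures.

u_P = c⁷/(ℏG²)
  = 2.177 × 10⁵⁹ / 4.699 × 10⁻⁵⁵
  = 4.632 × 10¹¹³ J/m³

4.632 × 10¹¹³ J/m³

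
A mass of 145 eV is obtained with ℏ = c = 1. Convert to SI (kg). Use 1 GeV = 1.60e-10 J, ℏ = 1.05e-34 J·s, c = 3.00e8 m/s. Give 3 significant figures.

2.58e-34 kg

Mass is [E]/c²; divide by c².
1 GeV → 1/c² × (1 GeV in J) = 1.78e-27 kg.
Convert the energy scale: 145 eV = 1.45e-7 GeV.
Result: 1.45e-7 × 1.78e-27 = 2.58e-34 kg.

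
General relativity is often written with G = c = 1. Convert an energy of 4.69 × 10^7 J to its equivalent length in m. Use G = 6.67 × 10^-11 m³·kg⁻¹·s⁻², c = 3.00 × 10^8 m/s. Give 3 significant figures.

3.86 × 10^-37 m

Energy → length via G/c⁴.
4.69 × 10^7 J × (G/c⁴) = 3.86 × 10^-37 m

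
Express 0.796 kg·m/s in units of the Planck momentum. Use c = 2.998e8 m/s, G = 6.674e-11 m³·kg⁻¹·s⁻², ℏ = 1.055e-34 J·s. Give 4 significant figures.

0.1220

Planck momentum: p_P = √(ℏc³/G) = 6.527 kg·m/s.
0.796 / 6.527 = 0.1220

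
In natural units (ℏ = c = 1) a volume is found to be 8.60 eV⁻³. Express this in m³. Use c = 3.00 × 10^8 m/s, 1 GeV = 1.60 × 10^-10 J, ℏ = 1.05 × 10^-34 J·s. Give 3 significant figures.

6.56 × 10^-20 m³

Volume is [L]³ = [E]⁻³·(ℏc)³.
1 GeV⁻³ → (ℏc)³ × (1 GeV in J)⁻³ = 7.63 × 10^-48 m³.
Convert the energy scale: 8.60 eV⁻³ = 8.60 × 10^27 GeV⁻³.
Result: 8.60 × 10^27 × 7.63 × 10^-48 = 6.56 × 10^-20 m³.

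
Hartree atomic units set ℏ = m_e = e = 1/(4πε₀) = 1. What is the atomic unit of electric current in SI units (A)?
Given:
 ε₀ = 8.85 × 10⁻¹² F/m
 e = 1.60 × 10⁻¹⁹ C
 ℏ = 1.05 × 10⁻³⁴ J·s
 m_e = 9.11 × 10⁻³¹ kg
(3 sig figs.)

Dimensional analysis gives I_au = e E_h/ℏ = m_e e⁵/((4πε₀)²ℏ³).
E_h = 4.38 × 10⁻¹⁸ J
e·E_h/ℏ = 6.67 × 10⁻³ A

6.67 × 10⁻³ A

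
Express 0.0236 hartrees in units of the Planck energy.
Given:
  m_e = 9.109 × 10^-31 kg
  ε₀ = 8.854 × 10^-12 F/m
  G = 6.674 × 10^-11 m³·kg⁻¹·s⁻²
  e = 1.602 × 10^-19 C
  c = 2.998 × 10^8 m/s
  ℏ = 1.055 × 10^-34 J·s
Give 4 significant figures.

hartree: E_h = m_e e⁴/(4πε₀ℏ)² = 4.354 × 10^-18 J
Planck energy: E_P = √(ℏc⁵/G) = 1.957 × 10^9 J
0.0236 × 4.354 × 10^-18 / 1.957 × 10^9 = 5.252 × 10^-29

5.252 × 10^-29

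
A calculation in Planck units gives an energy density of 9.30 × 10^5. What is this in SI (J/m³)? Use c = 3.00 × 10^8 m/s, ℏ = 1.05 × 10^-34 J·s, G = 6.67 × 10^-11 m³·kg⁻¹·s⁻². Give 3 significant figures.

One Planck energy density: u_P = c⁷/(ℏG²) = 4.68 × 10^113 J/m³.
9.30 × 10^5 × 4.68 × 10^113 J/m³ = 4.35 × 10^119 J/m³

4.35 × 10^119 J/m³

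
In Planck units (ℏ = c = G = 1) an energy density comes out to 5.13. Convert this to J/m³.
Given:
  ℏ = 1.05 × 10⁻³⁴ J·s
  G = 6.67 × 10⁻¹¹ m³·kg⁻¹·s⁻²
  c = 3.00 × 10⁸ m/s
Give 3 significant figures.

2.40 × 10¹¹⁴ J/m³

One Planck energy density: u_P = c⁷/(ℏG²) = 4.68 × 10¹¹³ J/m³.
5.13 × 4.68 × 10¹¹³ J/m³ = 2.40 × 10¹¹⁴ J/m³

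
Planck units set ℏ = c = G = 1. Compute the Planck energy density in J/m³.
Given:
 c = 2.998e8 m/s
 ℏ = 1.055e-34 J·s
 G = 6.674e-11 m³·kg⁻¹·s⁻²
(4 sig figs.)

From ℏ = c = G = 1 the energy density scale is u_P = c⁷/(ℏG²).
  = 2.177e59 / 4.699e-55
  = 4.632e113 J/m³

4.632e113 J/m³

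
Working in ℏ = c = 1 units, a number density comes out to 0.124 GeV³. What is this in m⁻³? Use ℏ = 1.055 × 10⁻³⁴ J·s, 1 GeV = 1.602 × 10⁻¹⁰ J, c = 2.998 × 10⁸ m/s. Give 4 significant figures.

1.611 × 10⁴⁶ m⁻³

Number density is [L]⁻³ = [E]³/(ℏc)³.
1 GeV³ → 1/(ℏc)³ × (1 GeV in J)³ = 1.299 × 10⁴⁷ m⁻³.
Result: 0.124 × 1.299 × 10⁴⁷ = 1.611 × 10⁴⁶ m⁻³.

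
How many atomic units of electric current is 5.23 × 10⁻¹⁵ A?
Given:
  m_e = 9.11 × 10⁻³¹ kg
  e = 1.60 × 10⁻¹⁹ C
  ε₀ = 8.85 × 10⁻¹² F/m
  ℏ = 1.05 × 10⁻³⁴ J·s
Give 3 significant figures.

7.84 × 10⁻¹³

atomic unit of electric current: I_au = e E_h/ℏ = m_e e⁵/((4πε₀)²ℏ³) = 6.67 × 10⁻³ A.
5.23 × 10⁻¹⁵ / 6.67 × 10⁻³ = 7.84 × 10⁻¹³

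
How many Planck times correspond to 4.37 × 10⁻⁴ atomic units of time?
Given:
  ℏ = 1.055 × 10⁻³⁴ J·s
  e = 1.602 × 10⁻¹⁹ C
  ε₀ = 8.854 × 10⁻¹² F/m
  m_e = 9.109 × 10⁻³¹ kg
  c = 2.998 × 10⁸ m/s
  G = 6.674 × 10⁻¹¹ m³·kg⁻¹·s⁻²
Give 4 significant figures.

1.964 × 10²³

atomic unit of time: τ_au = (4πε₀)²ℏ³/(m_e e⁴) = 2.423 × 10⁻¹⁷ s
Planck time: t_P = √(ℏG/c⁵) = 5.392 × 10⁻⁴⁴ s
4.37 × 10⁻⁴ × 2.423 × 10⁻¹⁷ / 5.392 × 10⁻⁴⁴ = 1.964 × 10²³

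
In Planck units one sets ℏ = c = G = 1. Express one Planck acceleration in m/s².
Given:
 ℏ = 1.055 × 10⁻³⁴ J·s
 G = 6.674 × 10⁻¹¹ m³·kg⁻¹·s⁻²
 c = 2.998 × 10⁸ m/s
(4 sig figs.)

5.560 × 10⁵¹ m/s²

a_P = √(c⁷/(ℏG))
  = √(3.092 × 10¹⁰³)
  = 5.560 × 10⁵¹ m/s²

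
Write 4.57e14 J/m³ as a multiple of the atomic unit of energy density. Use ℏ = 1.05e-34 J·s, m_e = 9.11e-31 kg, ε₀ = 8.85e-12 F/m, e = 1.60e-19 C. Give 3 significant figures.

atomic unit of energy density: u_au = E_h/a₀³ = m_e⁴e¹⁰/((4πε₀)⁵ℏ⁸) = 3.01e13 J/m³.
4.57e14 / 3.01e13 = 15.2

15.2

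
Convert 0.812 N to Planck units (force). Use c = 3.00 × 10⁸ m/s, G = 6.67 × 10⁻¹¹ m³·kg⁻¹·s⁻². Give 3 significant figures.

6.69 × 10⁻⁴⁵

Planck force: F_P = c⁴/G = 1.21 × 10⁴⁴ N.
0.812 / 1.21 × 10⁴⁴ = 6.69 × 10⁻⁴⁵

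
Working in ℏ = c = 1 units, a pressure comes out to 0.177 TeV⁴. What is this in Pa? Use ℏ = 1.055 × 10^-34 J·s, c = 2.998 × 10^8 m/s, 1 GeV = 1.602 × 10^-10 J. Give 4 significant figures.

Pressure is [E]/[L]³ = [E]⁴/(ℏc)³.
1 GeV⁴ → 1/(ℏc)³ × (1 GeV in J)⁴ = 2.082 × 10^37 Pa.
Convert the energy scale: 0.177 TeV⁴ = 1.77 × 10^11 GeV⁴.
Result: 1.77 × 10^11 × 2.082 × 10^37 = 3.684 × 10^48 Pa.

3.684 × 10^48 Pa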